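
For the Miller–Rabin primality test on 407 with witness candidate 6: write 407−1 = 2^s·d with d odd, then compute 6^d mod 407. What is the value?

407 − 1 = 406 = 2^1 · 203, so d = 203.
6^1 ≡ 6 (mod 407)
6^2 ≡ 6^2 = 36 ≡ 36 (mod 407)
6^4 ≡ 36^2 = 1296 ≡ 75 (mod 407)
6^8 ≡ 75^2 = 5625 ≡ 334 (mod 407)
6^16 ≡ 334^2 = 111556 ≡ 38 (mod 407)
6^32 ≡ 38^2 = 1444 ≡ 223 (mod 407)
6^64 ≡ 223^2 = 49729 ≡ 75 (mod 407)
6^128 ≡ 75^2 = 5625 ≡ 334 (mod 407)
203 = 128 + 64 + 8 + 2 + 1 in binary powers of 2.
So 6^203 ≡ 334 · 75 · 334 · 36 · 6 ≡ 216 (mod 407).
Squaring chain: 216; never reaches −1, so base 6 is a Miller–Rabin witness that 407 is composite.

216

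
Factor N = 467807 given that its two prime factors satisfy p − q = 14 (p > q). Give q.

Since p = q + 14, we have 467807 = q(q + 14), so q² + 14q − 467807 = 0.
Discriminant: 14² + 4·467807 = 196 + 1871228 = 1871424; √1871424 = 1368.
q = (−14 + 1368)/2 = 677, and p = q + 14 = 691.
Check: 677 · 691 = 467807.

677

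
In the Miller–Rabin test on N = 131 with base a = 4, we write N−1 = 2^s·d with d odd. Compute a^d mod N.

131 − 1 = 130 = 2^1 · 65, so d = 65.
4^1 ≡ 4 (mod 131)
4^2 ≡ 4^2 = 16 ≡ 16 (mod 131)
4^4 ≡ 16^2 = 256 ≡ 125 (mod 131)
4^8 ≡ 125^2 = 15625 ≡ 36 (mod 131)
4^16 ≡ 36^2 = 1296 ≡ 117 (mod 131)
4^32 ≡ 117^2 = 13689 ≡ 65 (mod 131)
4^64 ≡ 65^2 = 4225 ≡ 33 (mod 131)
65 = 64 + 1 in binary powers of 2.
So 4^65 ≡ 33 · 4 ≡ 1 (mod 131).
Since 4^d ≡ 1 (mod 131), base 4 does not prove 131 composite.

1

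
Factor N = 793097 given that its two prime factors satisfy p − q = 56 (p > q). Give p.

Since p = q + 56, we have 793097 = q(q + 56), so q² + 56q − 793097 = 0.
Discriminant: 56² + 4·793097 = 3136 + 3172388 = 3175524; √3175524 = 1782.
q = (−56 + 1782)/2 = 863, and p = q + 56 = 919.
Check: 863 · 919 = 793097.

919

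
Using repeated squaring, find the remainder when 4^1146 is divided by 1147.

4^1 ≡ 4 (mod 1147)
4^2 ≡ 4^2 = 16 ≡ 16 (mod 1147)
4^4 ≡ 16^2 = 256 ≡ 256 (mod 1147)
4^8 ≡ 256^2 = 65536 ≡ 157 (mod 1147)
4^16 ≡ 157^2 = 24649 ≡ 562 (mod 1147)
4^32 ≡ 562^2 = 315844 ≡ 419 (mod 1147)
4^64 ≡ 419^2 = 175561 ≡ 70 (mod 1147)
4^128 ≡ 70^2 = 4900 ≡ 312 (mod 1147)
4^256 ≡ 312^2 = 97344 ≡ 996 (mod 1147)
4^512 ≡ 996^2 = 992016 ≡ 1008 (mod 1147)
4^1024 ≡ 1008^2 = 1016064 ≡ 969 (mod 1147)
1146 = 1024 + 64 + 32 + 16 + 8 + 2 in binary powers of 2.
So 4^1146 ≡ 969 · 70 · 419 · 562 · 157 · 16 ≡ 1120 (mod 1147).
Since 1120 ≠ 1, base 4 is a Fermat witness: 1147 is composite.

1120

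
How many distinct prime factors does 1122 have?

4

1122 = 2 · 561
561 = 3 · 187
187 = 11 · 17
1122 = 2 · 3 · 11 · 17, which has 4 distinct prime factors.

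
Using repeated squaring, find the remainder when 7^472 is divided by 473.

7^1 ≡ 7 (mod 473)
7^2 ≡ 7^2 = 49 ≡ 49 (mod 473)
7^4 ≡ 49^2 = 2401 ≡ 36 (mod 473)
7^8 ≡ 36^2 = 1296 ≡ 350 (mod 473)
7^16 ≡ 350^2 = 122500 ≡ 466 (mod 473)
7^32 ≡ 466^2 = 217156 ≡ 49 (mod 473)
7^64 ≡ 49^2 = 2401 ≡ 36 (mod 473)
7^128 ≡ 36^2 = 1296 ≡ 350 (mod 473)
7^256 ≡ 350^2 = 122500 ≡ 466 (mod 473)
472 = 256 + 128 + 64 + 16 + 8 in binary powers of 2.
So 7^472 ≡ 466 · 350 · 36 · 466 · 350 ≡ 423 (mod 473).
Since 423 ≠ 1, base 7 is a Fermat witness: 473 is composite.

423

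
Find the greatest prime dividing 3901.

83

3901 = 47 · 83
83 is prime.
So 3901 = 47 · 83; the largest prime factor is 83.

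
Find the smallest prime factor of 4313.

19

4313 is odd.
Digit sum 11, not divisible by 3.
Ends in 3: not divisible by 5.
7: 4313 = 7·616 + 1
11: 4313 = 11·392 + 1
13: 4313 = 13·331 + 10
17: 4313 = 17·253 + 12
19: 4313 = 19·227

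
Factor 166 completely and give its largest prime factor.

166 = 2 · 83
83 is prime.
So 166 = 2 · 83; the largest prime factor is 83.

83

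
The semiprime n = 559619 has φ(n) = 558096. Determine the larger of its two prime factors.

907

φ(n) = (p−1)(q−1) = n − (p+q) + 1, so p + q = 559619 − 558096 + 1 = 1524.
p and q are the roots of t² − 1524t + 559619 = 0.
Discriminant: 1524² − 4·559619 = 2322576 − 2238476 = 84100; √84100 = 290.
q = (1524 − 290)/2 = 617, p = (1524 + 290)/2 = 907.
Check: 617 · 907 = 559619.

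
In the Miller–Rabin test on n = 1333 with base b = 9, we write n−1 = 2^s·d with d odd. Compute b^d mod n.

1225

1333 − 1 = 1332 = 2^2 · 333, so d = 333.
9^1 ≡ 9 (mod 1333)
9^2 ≡ 9^2 = 81 ≡ 81 (mod 1333)
9^4 ≡ 81^2 = 6561 ≡ 1229 (mod 1333)
9^8 ≡ 1229^2 = 1510441 ≡ 152 (mod 1333)
9^16 ≡ 152^2 = 23104 ≡ 443 (mod 1333)
9^32 ≡ 443^2 = 196249 ≡ 298 (mod 1333)
9^64 ≡ 298^2 = 88804 ≡ 826 (mod 1333)
9^128 ≡ 826^2 = 682276 ≡ 1113 (mod 1333)
9^256 ≡ 1113^2 = 1238769 ≡ 412 (mod 1333)
333 = 256 + 64 + 8 + 4 + 1 in binary powers of 2.
So 9^333 ≡ 412 · 826 · 152 · 1229 · 9 ≡ 1225 (mod 1333).
Squaring chain: 1225 → 1000; never reaches −1, so base 9 is a Miller–Rabin witness that 1333 is composite.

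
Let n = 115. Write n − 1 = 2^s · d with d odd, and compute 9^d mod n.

104

115 − 1 = 114 = 2^1 · 57, so d = 57.
9^1 ≡ 9 (mod 115)
9^2 ≡ 9^2 = 81 ≡ 81 (mod 115)
9^4 ≡ 81^2 = 6561 ≡ 6 (mod 115)
9^8 ≡ 6^2 = 36 ≡ 36 (mod 115)
9^16 ≡ 36^2 = 1296 ≡ 31 (mod 115)
9^32 ≡ 31^2 = 961 ≡ 41 (mod 115)
57 = 32 + 16 + 8 + 1 in binary powers of 2.
So 9^57 ≡ 41 · 31 · 36 · 9 ≡ 104 (mod 115).
Squaring chain: 104; never reaches −1, so base 9 is a Miller–Rabin witness that 115 is composite.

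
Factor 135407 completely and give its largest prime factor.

67

135407 = 43 · 3149
3149 = 47 · 67
67 is prime.
So 135407 = 43 · 47 · 67; the largest prime factor is 67.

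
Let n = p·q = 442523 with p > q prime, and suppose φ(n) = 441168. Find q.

φ(n) = (p−1)(q−1) = n − (p+q) + 1, so p + q = 442523 − 441168 + 1 = 1356.
p and q are the roots of t² − 1356t + 442523 = 0.
Discriminant: 1356² − 4·442523 = 1838736 − 1770092 = 68644; √68644 = 262.
q = (1356 − 262)/2 = 547, p = (1356 + 262)/2 = 809.
Check: 547 · 809 = 442523.

547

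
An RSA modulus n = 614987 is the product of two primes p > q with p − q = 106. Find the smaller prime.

733

Since p = q + 106, we have 614987 = q(q + 106), so q² + 106q − 614987 = 0.
Discriminant: 106² + 4·614987 = 11236 + 2459948 = 2471184; √2471184 = 1572.
q = (−106 + 1572)/2 = 733, and p = q + 106 = 839.
Check: 733 · 839 = 614987.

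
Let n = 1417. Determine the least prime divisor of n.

13

1417 is odd.
Digit sum 13, not divisible by 3.
Ends in 7: not divisible by 5.
7: 1417 = 7·202 + 3
11: 1417 = 11·128 + 9
13: 1417 = 13·109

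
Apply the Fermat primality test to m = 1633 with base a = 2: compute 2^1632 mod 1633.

476

2^1 ≡ 2 (mod 1633)
2^2 ≡ 2^2 = 4 ≡ 4 (mod 1633)
2^4 ≡ 4^2 = 16 ≡ 16 (mod 1633)
2^8 ≡ 16^2 = 256 ≡ 256 (mod 1633)
2^16 ≡ 256^2 = 65536 ≡ 216 (mod 1633)
2^32 ≡ 216^2 = 46656 ≡ 932 (mod 1633)
2^64 ≡ 932^2 = 868624 ≡ 1501 (mod 1633)
2^128 ≡ 1501^2 = 2253001 ≡ 1094 (mod 1633)
2^256 ≡ 1094^2 = 1196836 ≡ 1480 (mod 1633)
2^512 ≡ 1480^2 = 2190400 ≡ 547 (mod 1633)
2^1024 ≡ 547^2 = 299209 ≡ 370 (mod 1633)
1632 = 1024 + 512 + 64 + 32 in binary powers of 2.
So 2^1632 ≡ 370 · 547 · 1501 · 932 ≡ 476 (mod 1633).
Since 476 ≠ 1, base 2 is a Fermat witness: 1633 is composite.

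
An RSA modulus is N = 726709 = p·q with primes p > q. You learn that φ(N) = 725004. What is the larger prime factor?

883

φ(n) = (p−1)(q−1) = n − (p+q) + 1, so p + q = 726709 − 725004 + 1 = 1706.
p and q are the roots of t² − 1706t + 726709 = 0.
Discriminant: 1706² − 4·726709 = 2910436 − 2906836 = 3600; √3600 = 60.
q = (1706 − 60)/2 = 823, p = (1706 + 60)/2 = 883.
Check: 823 · 883 = 726709.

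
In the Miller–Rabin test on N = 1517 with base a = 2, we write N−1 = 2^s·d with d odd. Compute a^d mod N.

923

1517 − 1 = 1516 = 2^2 · 379, so d = 379.
2^1 ≡ 2 (mod 1517)
2^2 ≡ 2^2 = 4 ≡ 4 (mod 1517)
2^4 ≡ 4^2 = 16 ≡ 16 (mod 1517)
2^8 ≡ 16^2 = 256 ≡ 256 (mod 1517)
2^16 ≡ 256^2 = 65536 ≡ 305 (mod 1517)
2^32 ≡ 305^2 = 93025 ≡ 488 (mod 1517)
2^64 ≡ 488^2 = 238144 ≡ 1492 (mod 1517)
2^128 ≡ 1492^2 = 2226064 ≡ 625 (mod 1517)
2^256 ≡ 625^2 = 390625 ≡ 756 (mod 1517)
379 = 256 + 64 + 32 + 16 + 8 + 2 + 1 in binary powers of 2.
So 2^379 ≡ 756 · 1492 · 488 · 305 · 256 · 4 · 2 ≡ 923 (mod 1517).
Squaring chain: 923 → 892; never reaches −1, so base 2 is a Miller–Rabin witness that 1517 is composite.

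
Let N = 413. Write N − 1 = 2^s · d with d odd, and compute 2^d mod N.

413 − 1 = 412 = 2^2 · 103, so d = 103.
2^1 ≡ 2 (mod 413)
2^2 ≡ 2^2 = 4 ≡ 4 (mod 413)
2^4 ≡ 4^2 = 16 ≡ 16 (mod 413)
2^8 ≡ 16^2 = 256 ≡ 256 (mod 413)
2^16 ≡ 256^2 = 65536 ≡ 282 (mod 413)
2^32 ≡ 282^2 = 79524 ≡ 228 (mod 413)
2^64 ≡ 228^2 = 51984 ≡ 359 (mod 413)
103 = 64 + 32 + 4 + 2 + 1 in binary powers of 2.
So 2^103 ≡ 359 · 228 · 16 · 4 · 2 ≡ 72 (mod 413).
Squaring chain: 72 → 228; never reaches −1, so base 2 is a Miller–Rabin witness that 413 is composite.

72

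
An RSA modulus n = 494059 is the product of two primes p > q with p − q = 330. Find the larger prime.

887

Since p = q + 330, we have 494059 = q(q + 330), so q² + 330q − 494059 = 0.
Discriminant: 330² + 4·494059 = 108900 + 1976236 = 2085136; √2085136 = 1444.
q = (−330 + 1444)/2 = 557, and p = q + 330 = 887.
Check: 557 · 887 = 494059.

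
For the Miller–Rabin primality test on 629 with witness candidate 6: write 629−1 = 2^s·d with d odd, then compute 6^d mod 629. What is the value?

265

629 − 1 = 628 = 2^2 · 157, so d = 157.
6^1 ≡ 6 (mod 629)
6^2 ≡ 6^2 = 36 ≡ 36 (mod 629)
6^4 ≡ 36^2 = 1296 ≡ 38 (mod 629)
6^8 ≡ 38^2 = 1444 ≡ 186 (mod 629)
6^16 ≡ 186^2 = 34596 ≡ 1 (mod 629)
6^32 ≡ 1^2 = 1 ≡ 1 (mod 629)
6^64 ≡ 1^2 = 1 ≡ 1 (mod 629)
6^128 ≡ 1^2 = 1 ≡ 1 (mod 629)
157 = 128 + 16 + 8 + 4 + 1 in binary powers of 2.
So 6^157 ≡ 1 · 1 · 186 · 38 · 6 ≡ 265 (mod 629).
Squaring chain: 265 → 406; never reaches −1, so base 6 is a Miller–Rabin witness that 629 is composite.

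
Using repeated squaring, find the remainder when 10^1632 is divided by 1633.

10^1 ≡ 10 (mod 1633)
10^2 ≡ 10^2 = 100 ≡ 100 (mod 1633)
10^4 ≡ 100^2 = 10000 ≡ 202 (mod 1633)
10^8 ≡ 202^2 = 40804 ≡ 1612 (mod 1633)
10^16 ≡ 1612^2 = 2598544 ≡ 441 (mod 1633)
10^32 ≡ 441^2 = 194481 ≡ 154 (mod 1633)
10^64 ≡ 154^2 = 23716 ≡ 854 (mod 1633)
10^128 ≡ 854^2 = 729316 ≡ 998 (mod 1633)
10^256 ≡ 998^2 = 996004 ≡ 1507 (mod 1633)
10^512 ≡ 1507^2 = 2271049 ≡ 1179 (mod 1633)
10^1024 ≡ 1179^2 = 1390041 ≡ 358 (mod 1633)
1632 = 1024 + 512 + 64 + 32 in binary powers of 2.
So 10^1632 ≡ 358 · 1179 · 854 · 154 ≡ 1605 (mod 1633).
Since 1605 ≠ 1, base 10 is a Fermat witness: 1633 is composite.

1605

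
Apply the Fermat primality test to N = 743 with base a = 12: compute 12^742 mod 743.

1

12^1 ≡ 12 (mod 743)
12^2 ≡ 12^2 = 144 ≡ 144 (mod 743)
12^4 ≡ 144^2 = 20736 ≡ 675 (mod 743)
12^8 ≡ 675^2 = 455625 ≡ 166 (mod 743)
12^16 ≡ 166^2 = 27556 ≡ 65 (mod 743)
12^32 ≡ 65^2 = 4225 ≡ 510 (mod 743)
12^64 ≡ 510^2 = 260100 ≡ 50 (mod 743)
12^128 ≡ 50^2 = 2500 ≡ 271 (mod 743)
12^256 ≡ 271^2 = 73441 ≡ 627 (mod 743)
12^512 ≡ 627^2 = 393129 ≡ 82 (mod 743)
742 = 512 + 128 + 64 + 32 + 4 + 2 in binary powers of 2.
So 12^742 ≡ 82 · 271 · 50 · 510 · 675 · 144 ≡ 1 (mod 743).
Since the result is 1, base 12 gives no evidence that 743 is composite.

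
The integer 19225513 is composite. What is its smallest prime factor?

19225513 is odd.
Digit sum 28, not divisible by 3.
Ends in 3: not divisible by 5.
7: 19225513 = 7·2746501 + 6
11: 19225513 = 11·1747773 + 10
13: 19225513 = 13·1478885 + 8
17: 19225513 = 17·1130912 + 9
19: 19225513 = 19·1011869 + 2
23: 19225513 = 23·835891 + 20
29: 19225513 = 29·662948 + 21
31: 19225513 = 31·620177 + 26
37: 19225513 = 37·519608 + 17
41: 19225513 = 41·468914 + 39
43: 19225513 = 43·447104 + 41
47: 19225513 = 47·409053 + 22
53: 19225513 = 53·362745 + 28
59: 19225513 = 59·325856 + 9
61: 19225513 = 61·315172 + 21
67: 19225513 = 67·286947 + 64
71: 19225513 = 71·270781 + 62
73: 19225513 = 73·263363 + 14
79: 19225513 = 79·243360 + 73
83: 19225513 = 83·231632 + 57
89: 19225513 = 89·216017

89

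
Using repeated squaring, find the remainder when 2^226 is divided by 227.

1

2^1 ≡ 2 (mod 227)
2^2 ≡ 2^2 = 4 ≡ 4 (mod 227)
2^4 ≡ 4^2 = 16 ≡ 16 (mod 227)
2^8 ≡ 16^2 = 256 ≡ 29 (mod 227)
2^16 ≡ 29^2 = 841 ≡ 160 (mod 227)
2^32 ≡ 160^2 = 25600 ≡ 176 (mod 227)
2^64 ≡ 176^2 = 30976 ≡ 104 (mod 227)
2^128 ≡ 104^2 = 10816 ≡ 147 (mod 227)
226 = 128 + 64 + 32 + 2 in binary powers of 2.
So 2^226 ≡ 147 · 104 · 176 · 4 ≡ 1 (mod 227).
Since the result is 1, base 2 gives no evidence that 227 is composite.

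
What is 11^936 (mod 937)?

11^1 ≡ 11 (mod 937)
11^2 ≡ 11^2 = 121 ≡ 121 (mod 937)
11^4 ≡ 121^2 = 14641 ≡ 586 (mod 937)
11^8 ≡ 586^2 = 343396 ≡ 454 (mod 937)
11^16 ≡ 454^2 = 206116 ≡ 913 (mod 937)
11^32 ≡ 913^2 = 833569 ≡ 576 (mod 937)
11^64 ≡ 576^2 = 331776 ≡ 78 (mod 937)
11^128 ≡ 78^2 = 6084 ≡ 462 (mod 937)
11^256 ≡ 462^2 = 213444 ≡ 745 (mod 937)
11^512 ≡ 745^2 = 555025 ≡ 321 (mod 937)
936 = 512 + 256 + 128 + 32 + 8 in binary powers of 2.
So 11^936 ≡ 321 · 745 · 462 · 576 · 454 ≡ 1 (mod 937).
Since the result is 1, base 11 gives no evidence that 937 is composite.

1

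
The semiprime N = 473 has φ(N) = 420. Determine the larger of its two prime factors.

43

φ(n) = (p−1)(q−1) = n − (p+q) + 1, so p + q = 473 − 420 + 1 = 54.
p and q are the roots of t² − 54t + 473 = 0.
Discriminant: 54² − 4·473 = 2916 − 1892 = 1024; √1024 = 32.
q = (54 − 32)/2 = 11, p = (54 + 32)/2 = 43.
Check: 11 · 43 = 473.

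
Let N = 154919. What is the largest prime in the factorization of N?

154919 = 37 · 4187
4187 = 53 · 79
79 is prime.
So 154919 = 37 · 53 · 79; the largest prime factor is 79.

79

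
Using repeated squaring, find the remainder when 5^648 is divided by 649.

5^1 ≡ 5 (mod 649)
5^2 ≡ 5^2 = 25 ≡ 25 (mod 649)
5^4 ≡ 25^2 = 625 ≡ 625 (mod 649)
5^8 ≡ 625^2 = 390625 ≡ 576 (mod 649)
5^16 ≡ 576^2 = 331776 ≡ 137 (mod 649)
5^32 ≡ 137^2 = 18769 ≡ 597 (mod 649)
5^64 ≡ 597^2 = 356409 ≡ 108 (mod 649)
5^128 ≡ 108^2 = 11664 ≡ 631 (mod 649)
5^256 ≡ 631^2 = 398161 ≡ 324 (mod 649)
5^512 ≡ 324^2 = 104976 ≡ 487 (mod 649)
648 = 512 + 128 + 8 in binary powers of 2.
So 5^648 ≡ 487 · 631 · 576 ≡ 4 (mod 649).
Since 4 ≠ 1, base 5 is a Fermat witness: 649 is composite.

4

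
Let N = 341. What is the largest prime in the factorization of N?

341 = 11 · 31
31 is prime.
So 341 = 11 · 31; the largest prime factor is 31.

31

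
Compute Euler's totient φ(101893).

Factor: 101893 = 11 · 59 · 157.
φ(101893) = (11−1) · (59−1) · (157−1) = 10 · 58 · 156 = 90480.

90480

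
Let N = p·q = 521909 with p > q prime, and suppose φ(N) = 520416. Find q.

557

φ(n) = (p−1)(q−1) = n − (p+q) + 1, so p + q = 521909 − 520416 + 1 = 1494.
p and q are the roots of t² − 1494t + 521909 = 0.
Discriminant: 1494² − 4·521909 = 2232036 − 2087636 = 144400; √144400 = 380.
q = (1494 − 380)/2 = 557, p = (1494 + 380)/2 = 937.
Check: 557 · 937 = 521909.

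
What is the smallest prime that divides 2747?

2747 is odd.
Digit sum 20, not divisible by 3.
Ends in 7: not divisible by 5.
7: 2747 = 7·392 + 3
11: 2747 = 11·249 + 8
13: 2747 = 13·211 + 4
17: 2747 = 17·161 + 10
19: 2747 = 19·144 + 11
23: 2747 = 23·119 + 10
29: 2747 = 29·94 + 21
31: 2747 = 31·88 + 19
37: 2747 = 37·74 + 9
41: 2747 = 41·67

41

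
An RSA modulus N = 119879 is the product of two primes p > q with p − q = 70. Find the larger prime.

Since p = q + 70, we have 119879 = q(q + 70), so q² + 70q − 119879 = 0.
Discriminant: 70² + 4·119879 = 4900 + 479516 = 484416; √484416 = 696.
q = (−70 + 696)/2 = 313, and p = q + 70 = 383.
Check: 313 · 383 = 119879.

383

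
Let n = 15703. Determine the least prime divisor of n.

15703 is odd.
Digit sum 16, not divisible by 3.
Ends in 3: not divisible by 5.
7: 15703 = 7·2243 + 2
11: 15703 = 11·1427 + 6
13: 15703 = 13·1207 + 12
17: 15703 = 17·923 + 12
19: 15703 = 19·826 + 9
23: 15703 = 23·682 + 17
29: 15703 = 29·541 + 14
31: 15703 = 31·506 + 17
37: 15703 = 37·424 + 15
41: 15703 = 41·383

41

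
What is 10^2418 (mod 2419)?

1697

10^1 ≡ 10 (mod 2419)
10^2 ≡ 10^2 = 100 ≡ 100 (mod 2419)
10^4 ≡ 100^2 = 10000 ≡ 324 (mod 2419)
10^8 ≡ 324^2 = 104976 ≡ 959 (mod 2419)
10^16 ≡ 959^2 = 919681 ≡ 461 (mod 2419)
10^32 ≡ 461^2 = 212521 ≡ 2068 (mod 2419)
10^64 ≡ 2068^2 = 4276624 ≡ 2251 (mod 2419)
10^128 ≡ 2251^2 = 5067001 ≡ 1615 (mod 2419)
10^256 ≡ 1615^2 = 2608225 ≡ 543 (mod 2419)
10^512 ≡ 543^2 = 294849 ≡ 2150 (mod 2419)
10^1024 ≡ 2150^2 = 4622500 ≡ 2210 (mod 2419)
10^2048 ≡ 2210^2 = 4884100 ≡ 139 (mod 2419)
2418 = 2048 + 256 + 64 + 32 + 16 + 2 in binary powers of 2.
So 10^2418 ≡ 139 · 543 · 2251 · 2068 · 461 · 100 ≡ 1697 (mod 2419).
Since 1697 ≠ 1, base 10 is a Fermat witness: 2419 is composite.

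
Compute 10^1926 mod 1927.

1076

10^1 ≡ 10 (mod 1927)
10^2 ≡ 10^2 = 100 ≡ 100 (mod 1927)
10^4 ≡ 100^2 = 10000 ≡ 365 (mod 1927)
10^8 ≡ 365^2 = 133225 ≡ 262 (mod 1927)
10^16 ≡ 262^2 = 68644 ≡ 1199 (mod 1927)
10^32 ≡ 1199^2 = 1437601 ≡ 59 (mod 1927)
10^64 ≡ 59^2 = 3481 ≡ 1554 (mod 1927)
10^128 ≡ 1554^2 = 2414916 ≡ 385 (mod 1927)
10^256 ≡ 385^2 = 148225 ≡ 1773 (mod 1927)
10^512 ≡ 1773^2 = 3143529 ≡ 592 (mod 1927)
10^1024 ≡ 592^2 = 350464 ≡ 1677 (mod 1927)
1926 = 1024 + 512 + 256 + 128 + 4 + 2 in binary powers of 2.
So 10^1926 ≡ 1677 · 592 · 1773 · 385 · 365 · 100 ≡ 1076 (mod 1927).
Since 1076 ≠ 1, base 10 is a Fermat witness: 1927 is composite.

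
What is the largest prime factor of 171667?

79

171667 = 41 · 4187
4187 = 53 · 79
79 is prime.
So 171667 = 41 · 53 · 79; the largest prime factor is 79.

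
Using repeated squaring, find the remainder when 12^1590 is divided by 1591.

84

12^1 ≡ 12 (mod 1591)
12^2 ≡ 12^2 = 144 ≡ 144 (mod 1591)
12^4 ≡ 144^2 = 20736 ≡ 53 (mod 1591)
12^8 ≡ 53^2 = 2809 ≡ 1218 (mod 1591)
12^16 ≡ 1218^2 = 1483524 ≡ 712 (mod 1591)
12^32 ≡ 712^2 = 506944 ≡ 1006 (mod 1591)
12^64 ≡ 1006^2 = 1012036 ≡ 160 (mod 1591)
12^128 ≡ 160^2 = 25600 ≡ 144 (mod 1591)
12^256 ≡ 144^2 = 20736 ≡ 53 (mod 1591)
12^512 ≡ 53^2 = 2809 ≡ 1218 (mod 1591)
12^1024 ≡ 1218^2 = 1483524 ≡ 712 (mod 1591)
1590 = 1024 + 512 + 32 + 16 + 4 + 2 in binary powers of 2.
So 12^1590 ≡ 712 · 1218 · 1006 · 712 · 53 · 144 ≡ 84 (mod 1591).
Since 84 ≠ 1, base 12 is a Fermat witness: 1591 is composite.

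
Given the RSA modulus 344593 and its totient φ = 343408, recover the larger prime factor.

φ(n) = (p−1)(q−1) = n − (p+q) + 1, so p + q = 344593 − 343408 + 1 = 1186.
p and q are the roots of t² − 1186t + 344593 = 0.
Discriminant: 1186² − 4·344593 = 1406596 − 1378372 = 28224; √28224 = 168.
q = (1186 − 168)/2 = 509, p = (1186 + 168)/2 = 677.
Check: 509 · 677 = 344593.

677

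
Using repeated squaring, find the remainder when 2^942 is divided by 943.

2^1 ≡ 2 (mod 943)
2^2 ≡ 2^2 = 4 ≡ 4 (mod 943)
2^4 ≡ 4^2 = 16 ≡ 16 (mod 943)
2^8 ≡ 16^2 = 256 ≡ 256 (mod 943)
2^16 ≡ 256^2 = 65536 ≡ 469 (mod 943)
2^32 ≡ 469^2 = 219961 ≡ 242 (mod 943)
2^64 ≡ 242^2 = 58564 ≡ 98 (mod 943)
2^128 ≡ 98^2 = 9604 ≡ 174 (mod 943)
2^256 ≡ 174^2 = 30276 ≡ 100 (mod 943)
2^512 ≡ 100^2 = 10000 ≡ 570 (mod 943)
942 = 512 + 256 + 128 + 32 + 8 + 4 + 2 in binary powers of 2.
So 2^942 ≡ 570 · 100 · 174 · 242 · 256 · 16 · 4 ≡ 496 (mod 943).
Since 496 ≠ 1, base 2 is a Fermat witness: 943 is composite.

496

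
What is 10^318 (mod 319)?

122

10^1 ≡ 10 (mod 319)
10^2 ≡ 10^2 = 100 ≡ 100 (mod 319)
10^4 ≡ 100^2 = 10000 ≡ 111 (mod 319)
10^8 ≡ 111^2 = 12321 ≡ 199 (mod 319)
10^16 ≡ 199^2 = 39601 ≡ 45 (mod 319)
10^32 ≡ 45^2 = 2025 ≡ 111 (mod 319)
10^64 ≡ 111^2 = 12321 ≡ 199 (mod 319)
10^128 ≡ 199^2 = 39601 ≡ 45 (mod 319)
10^256 ≡ 45^2 = 2025 ≡ 111 (mod 319)
318 = 256 + 32 + 16 + 8 + 4 + 2 in binary powers of 2.
So 10^318 ≡ 111 · 111 · 45 · 199 · 111 · 100 ≡ 122 (mod 319).
Since 122 ≠ 1, base 10 is a Fermat witness: 319 is composite.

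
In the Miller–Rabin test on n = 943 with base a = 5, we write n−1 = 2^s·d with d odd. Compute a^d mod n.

943 − 1 = 942 = 2^1 · 471, so d = 471.
5^1 ≡ 5 (mod 943)
5^2 ≡ 5^2 = 25 ≡ 25 (mod 943)
5^4 ≡ 25^2 = 625 ≡ 625 (mod 943)
5^8 ≡ 625^2 = 390625 ≡ 223 (mod 943)
5^16 ≡ 223^2 = 49729 ≡ 693 (mod 943)
5^32 ≡ 693^2 = 480249 ≡ 262 (mod 943)
5^64 ≡ 262^2 = 68644 ≡ 748 (mod 943)
5^128 ≡ 748^2 = 559504 ≡ 305 (mod 943)
5^256 ≡ 305^2 = 93025 ≡ 611 (mod 943)
471 = 256 + 128 + 64 + 16 + 4 + 2 + 1 in binary powers of 2.
So 5^471 ≡ 611 · 305 · 748 · 693 · 625 · 25 · 5 ≡ 241 (mod 943).
Squaring chain: 241; never reaches −1, so base 5 is a Miller–Rabin witness that 943 is composite.

241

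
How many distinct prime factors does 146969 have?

146969 = 47 · 3127
3127 = 53 · 59
146969 = 47 · 53 · 59, which has 3 distinct prime factors.

3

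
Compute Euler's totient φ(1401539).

1362816

Factor: 1401539 = 79 · 113 · 157.
φ(1401539) = (79−1) · (113−1) · (157−1) = 78 · 112 · 156 = 1362816.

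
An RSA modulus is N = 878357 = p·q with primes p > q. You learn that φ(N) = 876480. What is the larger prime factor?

997

φ(n) = (p−1)(q−1) = n − (p+q) + 1, so p + q = 878357 − 876480 + 1 = 1878.
p and q are the roots of t² − 1878t + 878357 = 0.
Discriminant: 1878² − 4·878357 = 3526884 − 3513428 = 13456; √13456 = 116.
q = (1878 − 116)/2 = 881, p = (1878 + 116)/2 = 997.
Check: 881 · 997 = 878357.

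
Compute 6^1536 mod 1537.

248

6^1 ≡ 6 (mod 1537)
6^2 ≡ 6^2 = 36 ≡ 36 (mod 1537)
6^4 ≡ 36^2 = 1296 ≡ 1296 (mod 1537)
6^8 ≡ 1296^2 = 1679616 ≡ 1212 (mod 1537)
6^16 ≡ 1212^2 = 1468944 ≡ 1109 (mod 1537)
6^32 ≡ 1109^2 = 1229881 ≡ 281 (mod 1537)
6^64 ≡ 281^2 = 78961 ≡ 574 (mod 1537)
6^128 ≡ 574^2 = 329476 ≡ 558 (mod 1537)
6^256 ≡ 558^2 = 311364 ≡ 890 (mod 1537)
6^512 ≡ 890^2 = 792100 ≡ 545 (mod 1537)
6^1024 ≡ 545^2 = 297025 ≡ 384 (mod 1537)
1536 = 1024 + 512 in binary powers of 2.
So 6^1536 ≡ 384 · 545 ≡ 248 (mod 1537).
Since 248 ≠ 1, base 6 is a Fermat witness: 1537 is composite.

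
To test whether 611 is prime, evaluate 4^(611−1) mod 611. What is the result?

4^1 ≡ 4 (mod 611)
4^2 ≡ 4^2 = 16 ≡ 16 (mod 611)
4^4 ≡ 16^2 = 256 ≡ 256 (mod 611)
4^8 ≡ 256^2 = 65536 ≡ 159 (mod 611)
4^16 ≡ 159^2 = 25281 ≡ 230 (mod 611)
4^32 ≡ 230^2 = 52900 ≡ 354 (mod 611)
4^64 ≡ 354^2 = 125316 ≡ 61 (mod 611)
4^128 ≡ 61^2 = 3721 ≡ 55 (mod 611)
4^256 ≡ 55^2 = 3025 ≡ 581 (mod 611)
4^512 ≡ 581^2 = 337561 ≡ 289 (mod 611)
610 = 512 + 64 + 32 + 2 in binary powers of 2.
So 4^610 ≡ 289 · 61 · 354 · 16 ≡ 425 (mod 611).
Since 425 ≠ 1, base 4 is a Fermat witness: 611 is composite.

425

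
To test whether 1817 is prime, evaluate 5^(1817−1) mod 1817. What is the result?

1053

5^1 ≡ 5 (mod 1817)
5^2 ≡ 5^2 = 25 ≡ 25 (mod 1817)
5^4 ≡ 25^2 = 625 ≡ 625 (mod 1817)
5^8 ≡ 625^2 = 390625 ≡ 1787 (mod 1817)
5^16 ≡ 1787^2 = 3193369 ≡ 900 (mod 1817)
5^32 ≡ 900^2 = 810000 ≡ 1435 (mod 1817)
5^64 ≡ 1435^2 = 2059225 ≡ 564 (mod 1817)
5^128 ≡ 564^2 = 318096 ≡ 121 (mod 1817)
5^256 ≡ 121^2 = 14641 ≡ 105 (mod 1817)
5^512 ≡ 105^2 = 11025 ≡ 123 (mod 1817)
5^1024 ≡ 123^2 = 15129 ≡ 593 (mod 1817)
1816 = 1024 + 512 + 256 + 16 + 8 in binary powers of 2.
So 5^1816 ≡ 593 · 123 · 105 · 900 · 1787 ≡ 1053 (mod 1817).
Since 1053 ≠ 1, base 5 is a Fermat witness: 1817 is composite.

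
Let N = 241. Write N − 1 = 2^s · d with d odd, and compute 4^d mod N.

241 − 1 = 240 = 2^4 · 15, so d = 15.
4^1 ≡ 4 (mod 241)
4^2 ≡ 4^2 = 16 ≡ 16 (mod 241)
4^4 ≡ 16^2 = 256 ≡ 15 (mod 241)
4^8 ≡ 15^2 = 225 ≡ 225 (mod 241)
15 = 8 + 4 + 2 + 1 in binary powers of 2.
So 4^15 ≡ 225 · 15 · 16 · 4 ≡ 64 (mod 241).
Squaring chain: 64 → 240 → 1 → 1; reaches −1, so base 4 does not prove 241 composite.

64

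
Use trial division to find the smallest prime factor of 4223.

4223 is odd.
Digit sum 11, not divisible by 3.
Ends in 3: not divisible by 5.
7: 4223 = 7·603 + 2
11: 4223 = 11·383 + 10
13: 4223 = 13·324 + 11
17: 4223 = 17·248 + 7
19: 4223 = 19·222 + 5
23: 4223 = 23·183 + 14
29: 4223 = 29·145 + 18
31: 4223 = 31·136 + 7
37: 4223 = 37·114 + 5
41: 4223 = 41·103

41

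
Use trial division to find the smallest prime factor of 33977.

61

33977 is odd.
Digit sum 29, not divisible by 3.
Ends in 7: not divisible by 5.
7: 33977 = 7·4853 + 6
11: 33977 = 11·3088 + 9
13: 33977 = 13·2613 + 8
17: 33977 = 17·1998 + 11
19: 33977 = 19·1788 + 5
23: 33977 = 23·1477 + 6
29: 33977 = 29·1171 + 18
31: 33977 = 31·1096 + 1
37: 33977 = 37·918 + 11
41: 33977 = 41·828 + 29
43: 33977 = 43·790 + 7
47: 33977 = 47·722 + 43
53: 33977 = 53·641 + 4
59: 33977 = 59·575 + 52
61: 33977 = 61·557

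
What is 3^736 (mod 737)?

223

3^1 ≡ 3 (mod 737)
3^2 ≡ 3^2 = 9 ≡ 9 (mod 737)
3^4 ≡ 9^2 = 81 ≡ 81 (mod 737)
3^8 ≡ 81^2 = 6561 ≡ 665 (mod 737)
3^16 ≡ 665^2 = 442225 ≡ 25 (mod 737)
3^32 ≡ 25^2 = 625 ≡ 625 (mod 737)
3^64 ≡ 625^2 = 390625 ≡ 15 (mod 737)
3^128 ≡ 15^2 = 225 ≡ 225 (mod 737)
3^256 ≡ 225^2 = 50625 ≡ 509 (mod 737)
3^512 ≡ 509^2 = 259081 ≡ 394 (mod 737)
736 = 512 + 128 + 64 + 32 in binary powers of 2.
So 3^736 ≡ 394 · 225 · 15 · 625 ≡ 223 (mod 737).
Since 223 ≠ 1, base 3 is a Fermat witness: 737 is composite.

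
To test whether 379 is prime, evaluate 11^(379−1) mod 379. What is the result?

11^1 ≡ 11 (mod 379)
11^2 ≡ 11^2 = 121 ≡ 121 (mod 379)
11^4 ≡ 121^2 = 14641 ≡ 239 (mod 379)
11^8 ≡ 239^2 = 57121 ≡ 271 (mod 379)
11^16 ≡ 271^2 = 73441 ≡ 294 (mod 379)
11^32 ≡ 294^2 = 86436 ≡ 24 (mod 379)
11^64 ≡ 24^2 = 576 ≡ 197 (mod 379)
11^128 ≡ 197^2 = 38809 ≡ 151 (mod 379)
11^256 ≡ 151^2 = 22801 ≡ 61 (mod 379)
378 = 256 + 64 + 32 + 16 + 8 + 2 in binary powers of 2.
So 11^378 ≡ 61 · 197 · 24 · 294 · 271 · 121 ≡ 1 (mod 379).
Since the result is 1, base 11 gives no evidence that 379 is composite.

1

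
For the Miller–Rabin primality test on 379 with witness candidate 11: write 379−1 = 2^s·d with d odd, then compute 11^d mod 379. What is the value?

378

379 − 1 = 378 = 2^1 · 189, so d = 189.
11^1 ≡ 11 (mod 379)
11^2 ≡ 11^2 = 121 ≡ 121 (mod 379)
11^4 ≡ 121^2 = 14641 ≡ 239 (mod 379)
11^8 ≡ 239^2 = 57121 ≡ 271 (mod 379)
11^16 ≡ 271^2 = 73441 ≡ 294 (mod 379)
11^32 ≡ 294^2 = 86436 ≡ 24 (mod 379)
11^64 ≡ 24^2 = 576 ≡ 197 (mod 379)
11^128 ≡ 197^2 = 38809 ≡ 151 (mod 379)
189 = 128 + 32 + 16 + 8 + 4 + 1 in binary powers of 2.
So 11^189 ≡ 151 · 24 · 294 · 271 · 239 · 11 ≡ 378 (mod 379).
Since 11^d ≡ 378 (mod 379), base 11 does not prove 379 composite.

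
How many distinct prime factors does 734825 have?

734825 = 5^2 · 29393
29393 = 7 · 4199
4199 = 13 · 323
323 = 17 · 19
734825 = 5^2 · 7 · 13 · 17 · 19, which has 5 distinct prime factors.

5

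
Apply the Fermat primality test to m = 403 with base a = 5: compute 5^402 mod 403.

5^1 ≡ 5 (mod 403)
5^2 ≡ 5^2 = 25 ≡ 25 (mod 403)
5^4 ≡ 25^2 = 625 ≡ 222 (mod 403)
5^8 ≡ 222^2 = 49284 ≡ 118 (mod 403)
5^16 ≡ 118^2 = 13924 ≡ 222 (mod 403)
5^32 ≡ 222^2 = 49284 ≡ 118 (mod 403)
5^64 ≡ 118^2 = 13924 ≡ 222 (mod 403)
5^128 ≡ 222^2 = 49284 ≡ 118 (mod 403)
5^256 ≡ 118^2 = 13924 ≡ 222 (mod 403)
402 = 256 + 128 + 16 + 2 in binary powers of 2.
So 5^402 ≡ 222 · 118 · 222 · 25 ≡ 311 (mod 403).
Since 311 ≠ 1, base 5 is a Fermat witness: 403 is composite.

311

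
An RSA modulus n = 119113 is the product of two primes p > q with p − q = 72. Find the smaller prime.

Since p = q + 72, we have 119113 = q(q + 72), so q² + 72q − 119113 = 0.
Discriminant: 72² + 4·119113 = 5184 + 476452 = 481636; √481636 = 694.
q = (−72 + 694)/2 = 311, and p = q + 72 = 383.
Check: 311 · 383 = 119113.

311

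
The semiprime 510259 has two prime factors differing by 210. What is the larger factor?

Since p = q + 210, we have 510259 = q(q + 210), so q² + 210q − 510259 = 0.
Discriminant: 210² + 4·510259 = 44100 + 2041036 = 2085136; √2085136 = 1444.
q = (−210 + 1444)/2 = 617, and p = q + 210 = 827.
Check: 617 · 827 = 510259.

827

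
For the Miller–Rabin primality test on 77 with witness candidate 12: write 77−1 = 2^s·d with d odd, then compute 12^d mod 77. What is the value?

77 − 1 = 76 = 2^2 · 19, so d = 19.
12^1 ≡ 12 (mod 77)
12^2 ≡ 12^2 = 144 ≡ 67 (mod 77)
12^4 ≡ 67^2 = 4489 ≡ 23 (mod 77)
12^8 ≡ 23^2 = 529 ≡ 67 (mod 77)
12^16 ≡ 67^2 = 4489 ≡ 23 (mod 77)
19 = 16 + 2 + 1 in binary powers of 2.
So 12^19 ≡ 23 · 67 · 12 ≡ 12 (mod 77).
Squaring chain: 12 → 67; never reaches −1, so base 12 is a Miller–Rabin witness that 77 is composite.

12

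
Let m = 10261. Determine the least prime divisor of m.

31

10261 is odd.
Digit sum 10, not divisible by 3.
Ends in 1: not divisible by 5.
7: 10261 = 7·1465 + 6
11: 10261 = 11·932 + 9
13: 10261 = 13·789 + 4
17: 10261 = 17·603 + 10
19: 10261 = 19·540 + 1
23: 10261 = 23·446 + 3
29: 10261 = 29·353 + 24
31: 10261 = 31·331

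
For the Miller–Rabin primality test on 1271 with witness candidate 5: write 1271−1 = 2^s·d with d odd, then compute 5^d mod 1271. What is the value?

1271 − 1 = 1270 = 2^1 · 635, so d = 635.
5^1 ≡ 5 (mod 1271)
5^2 ≡ 5^2 = 25 ≡ 25 (mod 1271)
5^4 ≡ 25^2 = 625 ≡ 625 (mod 1271)
5^8 ≡ 625^2 = 390625 ≡ 428 (mod 1271)
5^16 ≡ 428^2 = 183184 ≡ 160 (mod 1271)
5^32 ≡ 160^2 = 25600 ≡ 180 (mod 1271)
5^64 ≡ 180^2 = 32400 ≡ 625 (mod 1271)
5^128 ≡ 625^2 = 390625 ≡ 428 (mod 1271)
5^256 ≡ 428^2 = 183184 ≡ 160 (mod 1271)
5^512 ≡ 160^2 = 25600 ≡ 180 (mod 1271)
635 = 512 + 64 + 32 + 16 + 8 + 2 + 1 in binary powers of 2.
So 5^635 ≡ 180 · 625 · 180 · 160 · 428 · 25 · 5 ≡ 893 (mod 1271).
Squaring chain: 893; never reaches −1, so base 5 is a Miller–Rabin witness that 1271 is composite.

893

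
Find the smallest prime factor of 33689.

59

33689 is odd.
Digit sum 29, not divisible by 3.
Ends in 9: not divisible by 5.
7: 33689 = 7·4812 + 5
11: 33689 = 11·3062 + 7
13: 33689 = 13·2591 + 6
17: 33689 = 17·1981 + 12
19: 33689 = 19·1773 + 2
23: 33689 = 23·1464 + 17
29: 33689 = 29·1161 + 20
31: 33689 = 31·1086 + 23
37: 33689 = 37·910 + 19
41: 33689 = 41·821 + 28
43: 33689 = 43·783 + 20
47: 33689 = 47·716 + 37
53: 33689 = 53·635 + 34
59: 33689 = 59·571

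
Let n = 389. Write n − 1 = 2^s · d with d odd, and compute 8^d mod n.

389 − 1 = 388 = 2^2 · 97, so d = 97.
8^1 ≡ 8 (mod 389)
8^2 ≡ 8^2 = 64 ≡ 64 (mod 389)
8^4 ≡ 64^2 = 4096 ≡ 206 (mod 389)
8^8 ≡ 206^2 = 42436 ≡ 35 (mod 389)
8^16 ≡ 35^2 = 1225 ≡ 58 (mod 389)
8^32 ≡ 58^2 = 3364 ≡ 252 (mod 389)
8^64 ≡ 252^2 = 63504 ≡ 97 (mod 389)
97 = 64 + 32 + 1 in binary powers of 2.
So 8^97 ≡ 97 · 252 · 8 ≡ 274 (mod 389).
Squaring chain: 274 → 388; reaches −1, so base 8 does not prove 389 composite.

274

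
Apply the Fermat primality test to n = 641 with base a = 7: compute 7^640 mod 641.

7^1 ≡ 7 (mod 641)
7^2 ≡ 7^2 = 49 ≡ 49 (mod 641)
7^4 ≡ 49^2 = 2401 ≡ 478 (mod 641)
7^8 ≡ 478^2 = 228484 ≡ 288 (mod 641)
7^16 ≡ 288^2 = 82944 ≡ 255 (mod 641)
7^32 ≡ 255^2 = 65025 ≡ 284 (mod 641)
7^64 ≡ 284^2 = 80656 ≡ 531 (mod 641)
7^128 ≡ 531^2 = 281961 ≡ 562 (mod 641)
7^256 ≡ 562^2 = 315844 ≡ 472 (mod 641)
7^512 ≡ 472^2 = 222784 ≡ 357 (mod 641)
640 = 512 + 128 in binary powers of 2.
So 7^640 ≡ 357 · 562 ≡ 1 (mod 641).
Since the result is 1, base 7 gives no evidence that 641 is composite.

1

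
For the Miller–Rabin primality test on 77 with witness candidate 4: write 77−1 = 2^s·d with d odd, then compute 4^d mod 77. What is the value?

25

77 − 1 = 76 = 2^2 · 19, so d = 19.
4^1 ≡ 4 (mod 77)
4^2 ≡ 4^2 = 16 ≡ 16 (mod 77)
4^4 ≡ 16^2 = 256 ≡ 25 (mod 77)
4^8 ≡ 25^2 = 625 ≡ 9 (mod 77)
4^16 ≡ 9^2 = 81 ≡ 4 (mod 77)
19 = 16 + 2 + 1 in binary powers of 2.
So 4^19 ≡ 4 · 16 · 4 ≡ 25 (mod 77).
Squaring chain: 25 → 9; never reaches −1, so base 4 is a Miller–Rabin witness that 77 is composite.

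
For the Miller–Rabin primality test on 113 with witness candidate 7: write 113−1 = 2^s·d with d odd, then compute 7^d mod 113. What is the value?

112

113 − 1 = 112 = 2^4 · 7, so d = 7.
7^1 ≡ 7 (mod 113)
7^2 ≡ 7^2 = 49 ≡ 49 (mod 113)
7^4 ≡ 49^2 = 2401 ≡ 28 (mod 113)
7 = 4 + 2 + 1 in binary powers of 2.
So 7^7 ≡ 28 · 49 · 7 ≡ 112 (mod 113).
Since 7^d ≡ 112 (mod 113), base 7 does not prove 113 composite.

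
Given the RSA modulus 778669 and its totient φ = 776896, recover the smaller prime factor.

797

φ(n) = (p−1)(q−1) = n − (p+q) + 1, so p + q = 778669 − 776896 + 1 = 1774.
p and q are the roots of t² − 1774t + 778669 = 0.
Discriminant: 1774² − 4·778669 = 3147076 − 3114676 = 32400; √32400 = 180.
q = (1774 − 180)/2 = 797, p = (1774 + 180)/2 = 977.
Check: 797 · 977 = 778669.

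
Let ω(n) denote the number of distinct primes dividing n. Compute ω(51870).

51870 = 2 · 25935
25935 = 3 · 8645
8645 = 5 · 1729
1729 = 7 · 247
247 = 13 · 19
51870 = 2 · 3 · 5 · 7 · 13 · 19, which has 6 distinct prime factors.

6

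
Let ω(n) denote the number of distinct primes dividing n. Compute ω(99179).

2

99179 = 41^2 · 59
99179 = 41^2 · 59, which has 2 distinct prime factors.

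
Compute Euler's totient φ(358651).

343200

Factor: 358651 = 53 · 67 · 101.
φ(358651) = (53−1) · (67−1) · (101−1) = 52 · 66 · 100 = 343200.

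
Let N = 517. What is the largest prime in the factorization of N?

47

517 = 11 · 47
47 is prime.
So 517 = 11 · 47; the largest prime factor is 47.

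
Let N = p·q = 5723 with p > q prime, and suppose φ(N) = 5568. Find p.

φ(n) = (p−1)(q−1) = n − (p+q) + 1, so p + q = 5723 − 5568 + 1 = 156.
p and q are the roots of t² − 156t + 5723 = 0.
Discriminant: 156² − 4·5723 = 24336 − 22892 = 1444; √1444 = 38.
q = (156 − 38)/2 = 59, p = (156 + 38)/2 = 97.
Check: 59 · 97 = 5723.

97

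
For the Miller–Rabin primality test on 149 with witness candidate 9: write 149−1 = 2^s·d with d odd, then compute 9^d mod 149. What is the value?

148

149 − 1 = 148 = 2^2 · 37, so d = 37.
9^1 ≡ 9 (mod 149)
9^2 ≡ 9^2 = 81 ≡ 81 (mod 149)
9^4 ≡ 81^2 = 6561 ≡ 5 (mod 149)
9^8 ≡ 5^2 = 25 ≡ 25 (mod 149)
9^16 ≡ 25^2 = 625 ≡ 29 (mod 149)
9^32 ≡ 29^2 = 841 ≡ 96 (mod 149)
37 = 32 + 4 + 1 in binary powers of 2.
So 9^37 ≡ 96 · 5 · 9 ≡ 148 (mod 149).
Since 9^d ≡ 148 (mod 149), base 9 does not prove 149 composite.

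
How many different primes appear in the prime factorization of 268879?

268879 = 13^2 · 1591
1591 = 37 · 43
268879 = 13^2 · 37 · 43, which has 3 distinct prime factors.

3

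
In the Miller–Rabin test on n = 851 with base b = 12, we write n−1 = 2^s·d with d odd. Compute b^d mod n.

851 − 1 = 850 = 2^1 · 425, so d = 425.
12^1 ≡ 12 (mod 851)
12^2 ≡ 12^2 = 144 ≡ 144 (mod 851)
12^4 ≡ 144^2 = 20736 ≡ 312 (mod 851)
12^8 ≡ 312^2 = 97344 ≡ 330 (mod 851)
12^16 ≡ 330^2 = 108900 ≡ 823 (mod 851)
12^32 ≡ 823^2 = 677329 ≡ 784 (mod 851)
12^64 ≡ 784^2 = 614656 ≡ 234 (mod 851)
12^128 ≡ 234^2 = 54756 ≡ 292 (mod 851)
12^256 ≡ 292^2 = 85264 ≡ 164 (mod 851)
425 = 256 + 128 + 32 + 8 + 1 in binary powers of 2.
So 12^425 ≡ 164 · 292 · 784 · 330 · 12 ≡ 292 (mod 851).
Squaring chain: 292; never reaches −1, so base 12 is a Miller–Rabin witness that 851 is composite.

292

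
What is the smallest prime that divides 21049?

21049 is odd.
Digit sum 16, not divisible by 3.
Ends in 9: not divisible by 5.
7: 21049 = 7·3007

7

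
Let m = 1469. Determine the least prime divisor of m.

13

1469 is odd.
Digit sum 20, not divisible by 3.
Ends in 9: not divisible by 5.
7: 1469 = 7·209 + 6
11: 1469 = 11·133 + 6
13: 1469 = 13·113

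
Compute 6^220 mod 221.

217

6^1 ≡ 6 (mod 221)
6^2 ≡ 6^2 = 36 ≡ 36 (mod 221)
6^4 ≡ 36^2 = 1296 ≡ 191 (mod 221)
6^8 ≡ 191^2 = 36481 ≡ 16 (mod 221)
6^16 ≡ 16^2 = 256 ≡ 35 (mod 221)
6^32 ≡ 35^2 = 1225 ≡ 120 (mod 221)
6^64 ≡ 120^2 = 14400 ≡ 35 (mod 221)
6^128 ≡ 35^2 = 1225 ≡ 120 (mod 221)
220 = 128 + 64 + 16 + 8 + 4 in binary powers of 2.
So 6^220 ≡ 120 · 35 · 35 · 16 · 191 ≡ 217 (mod 221).
Since 217 ≠ 1, base 6 is a Fermat witness: 221 is composite.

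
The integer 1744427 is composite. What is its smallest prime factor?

41

1744427 is odd.
Digit sum 29, not divisible by 3.
Ends in 7: not divisible by 5.
7: 1744427 = 7·249203 + 6
11: 1744427 = 11·158584 + 3
13: 1744427 = 13·134186 + 9
17: 1744427 = 17·102613 + 6
19: 1744427 = 19·91811 + 18
23: 1744427 = 23·75844 + 15
29: 1744427 = 29·60152 + 19
31: 1744427 = 31·56271 + 26
37: 1744427 = 37·47146 + 25
41: 1744427 = 41·42547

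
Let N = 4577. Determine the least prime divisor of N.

23

4577 is odd.
Digit sum 23, not divisible by 3.
Ends in 7: not divisible by 5.
7: 4577 = 7·653 + 6
11: 4577 = 11·416 + 1
13: 4577 = 13·352 + 1
17: 4577 = 17·269 + 4
19: 4577 = 19·240 + 17
23: 4577 = 23·199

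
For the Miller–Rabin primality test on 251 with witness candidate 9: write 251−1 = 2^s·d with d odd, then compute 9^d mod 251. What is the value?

1

251 − 1 = 250 = 2^1 · 125, so d = 125.
9^1 ≡ 9 (mod 251)
9^2 ≡ 9^2 = 81 ≡ 81 (mod 251)
9^4 ≡ 81^2 = 6561 ≡ 35 (mod 251)
9^8 ≡ 35^2 = 1225 ≡ 221 (mod 251)
9^16 ≡ 221^2 = 48841 ≡ 147 (mod 251)
9^32 ≡ 147^2 = 21609 ≡ 23 (mod 251)
9^64 ≡ 23^2 = 529 ≡ 27 (mod 251)
125 = 64 + 32 + 16 + 8 + 4 + 1 in binary powers of 2.
So 9^125 ≡ 27 · 23 · 147 · 221 · 35 · 9 ≡ 1 (mod 251).
Since 9^d ≡ 1 (mod 251), base 9 does not prove 251 composite.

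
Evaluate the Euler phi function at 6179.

Factor: 6179 = 37 · 167.
φ(6179) = (37−1) · (167−1) = 36 · 166 = 5976.

5976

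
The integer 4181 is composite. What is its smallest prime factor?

4181 is odd.
Digit sum 14, not divisible by 3.
Ends in 1: not divisible by 5.
7: 4181 = 7·597 + 2
11: 4181 = 11·380 + 1
13: 4181 = 13·321 + 8
17: 4181 = 17·245 + 16
19: 4181 = 19·220 + 1
23: 4181 = 23·181 + 18
29: 4181 = 29·144 + 5
31: 4181 = 31·134 + 27
37: 4181 = 37·113

37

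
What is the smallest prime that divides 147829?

11

147829 is odd.
Digit sum 31, not divisible by 3.
Ends in 9: not divisible by 5.
7: 147829 = 7·21118 + 3
11: 147829 = 11·13439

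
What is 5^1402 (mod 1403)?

992

5^1 ≡ 5 (mod 1403)
5^2 ≡ 5^2 = 25 ≡ 25 (mod 1403)
5^4 ≡ 25^2 = 625 ≡ 625 (mod 1403)
5^8 ≡ 625^2 = 390625 ≡ 591 (mod 1403)
5^16 ≡ 591^2 = 349281 ≡ 1337 (mod 1403)
5^32 ≡ 1337^2 = 1787569 ≡ 147 (mod 1403)
5^64 ≡ 147^2 = 21609 ≡ 564 (mod 1403)
5^128 ≡ 564^2 = 318096 ≡ 1018 (mod 1403)
5^256 ≡ 1018^2 = 1036324 ≡ 910 (mod 1403)
5^512 ≡ 910^2 = 828100 ≡ 330 (mod 1403)
5^1024 ≡ 330^2 = 108900 ≡ 869 (mod 1403)
1402 = 1024 + 256 + 64 + 32 + 16 + 8 + 2 in binary powers of 2.
So 5^1402 ≡ 869 · 910 · 564 · 147 · 1337 · 591 · 25 ≡ 992 (mod 1403).
Since 992 ≠ 1, base 5 is a Fermat witness: 1403 is composite.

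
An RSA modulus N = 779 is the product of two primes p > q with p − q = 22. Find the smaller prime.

19

Since p = q + 22, we have 779 = q(q + 22), so q² + 22q − 779 = 0.
Discriminant: 22² + 4·779 = 484 + 3116 = 3600; √3600 = 60.
q = (−22 + 60)/2 = 19, and p = q + 22 = 41.
Check: 19 · 41 = 779.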